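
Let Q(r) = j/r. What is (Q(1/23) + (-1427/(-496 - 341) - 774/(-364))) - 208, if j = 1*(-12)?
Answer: -73146023/152334 ≈ -480.17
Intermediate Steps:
j = -12
Q(r) = -12/r
(Q(1/23) + (-1427/(-496 - 341) - 774/(-364))) - 208 = (-12/(1/23) + (-1427/(-496 - 341) - 774/(-364))) - 208 = (-12/1/23 + (-1427/(-837) - 774*(-1/364))) - 208 = (-12*23 + (-1427*(-1/837) + 387/182)) - 208 = (-276 + (1427/837 + 387/182)) - 208 = (-276 + 583633/152334) - 208 = -41460551/152334 - 208 = -73146023/152334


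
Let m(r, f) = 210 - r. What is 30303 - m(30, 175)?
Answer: 30123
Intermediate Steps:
30303 - m(30, 175) = 30303 - (210 - 1*30) = 30303 - (210 - 30) = 30303 - 1*180 = 30303 - 180 = 30123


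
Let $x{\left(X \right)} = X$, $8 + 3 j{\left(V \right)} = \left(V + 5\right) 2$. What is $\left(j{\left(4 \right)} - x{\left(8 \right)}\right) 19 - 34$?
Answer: $- \frac{368}{3} \approx -122.67$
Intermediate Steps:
$j{\left(V \right)} = \frac{2}{3} + \frac{2 V}{3}$ ($j{\left(V \right)} = - \frac{8}{3} + \frac{\left(V + 5\right) 2}{3} = - \frac{8}{3} + \frac{\left(5 + V\right) 2}{3} = - \frac{8}{3} + \frac{10 + 2 V}{3} = - \frac{8}{3} + \left(\frac{10}{3} + \frac{2 V}{3}\right) = \frac{2}{3} + \frac{2 V}{3}$)
$\left(j{\left(4 \right)} - x{\left(8 \right)}\right) 19 - 34 = \left(\left(\frac{2}{3} + \frac{2}{3} \cdot 4\right) - 8\right) 19 - 34 = \left(\left(\frac{2}{3} + \frac{8}{3}\right) - 8\right) 19 - 34 = \left(\frac{10}{3} - 8\right) 19 - 34 = \left(- \frac{14}{3}\right) 19 - 34 = - \frac{266}{3} - 34 = - \frac{368}{3}$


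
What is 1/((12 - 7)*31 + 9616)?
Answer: 1/9771 ≈ 0.00010234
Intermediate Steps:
1/((12 - 7)*31 + 9616) = 1/(5*31 + 9616) = 1/(155 + 9616) = 1/9771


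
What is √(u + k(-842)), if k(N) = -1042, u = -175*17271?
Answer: I*√3023467 ≈ 1738.8*I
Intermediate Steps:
u = -3022425
√(u + k(-842)) = √(-3022425 - 1042) = √(-3023467) = I*√3023467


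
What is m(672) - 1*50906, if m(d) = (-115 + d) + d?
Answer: -49677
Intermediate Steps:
m(d) = -115 + 2*d
m(672) - 1*50906 = (-115 + 2*672) - 1*50906 = (-115 + 1344) - 50906 = 1229 - 50906 = -49677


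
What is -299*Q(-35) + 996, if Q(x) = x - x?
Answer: 996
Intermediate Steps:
Q(x) = 0
-299*Q(-35) + 996 = -299*0 + 996 = 0 + 996 = 996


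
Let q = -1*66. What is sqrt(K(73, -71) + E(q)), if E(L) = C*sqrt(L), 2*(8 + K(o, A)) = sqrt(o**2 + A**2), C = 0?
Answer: sqrt(-32 + 2*sqrt(10370))/2 ≈ 6.5511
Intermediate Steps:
K(o, A) = -8 + sqrt(A**2 + o**2)/2 (K(o, A) = -8 + sqrt(o**2 + A**2)/2 = -8 + sqrt(A**2 + o**2)/2)
q = -66
E(L) = 0 (E(L) = 0*sqrt(L) = 0)
sqrt(K(73, -71) + E(q)) = sqrt((-8 + sqrt((-71)**2 + 73**2)/2) + 0) = sqrt((-8 + sqrt(5041 + 5329)/2) + 0) = sqrt((-8 + sqrt(10370)/2) + 0) = sqrt(-8 + sqrt(10370)/2)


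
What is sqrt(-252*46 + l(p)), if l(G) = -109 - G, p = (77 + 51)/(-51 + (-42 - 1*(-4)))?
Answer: I*sqrt(92672229)/89 ≈ 108.16*I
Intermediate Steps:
p = -128/89 (p = 128/(-51 + (-42 + 4)) = 128/(-51 - 38) = 128/(-89) = 128*(-1/89) = -128/89 ≈ -1.4382)
sqrt(-252*46 + l(p)) = sqrt(-252*46 + (-109 - 1*(-128/89))) = sqrt(-11592 + (-109 + 128/89)) = sqrt(-11592 - 9573/89) = sqrt(-1041261/89) = I*sqrt(92672229)/89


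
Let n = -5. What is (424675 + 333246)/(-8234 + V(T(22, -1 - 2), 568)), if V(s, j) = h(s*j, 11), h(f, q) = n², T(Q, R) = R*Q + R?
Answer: -757921/8209 ≈ -92.328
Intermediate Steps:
T(Q, R) = R + Q*R (T(Q, R) = Q*R + R = R + Q*R)
h(f, q) = 25 (h(f, q) = (-5)² = 25)
V(s, j) = 25
(424675 + 333246)/(-8234 + V(T(22, -1 - 2), 568)) = (424675 + 333246)/(-8234 + 25) = 757921/(-8209) = 757921*(-1/8209) = -757921/8209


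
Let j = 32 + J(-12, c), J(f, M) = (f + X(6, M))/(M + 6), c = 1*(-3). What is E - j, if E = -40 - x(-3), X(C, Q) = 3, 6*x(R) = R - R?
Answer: -69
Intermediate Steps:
x(R) = 0 (x(R) = (R - R)/6 = (⅙)*0 = 0)
c = -3
J(f, M) = (3 + f)/(6 + M) (J(f, M) = (f + 3)/(M + 6) = (3 + f)/(6 + M))
E = -40 (E = -40 - 1*0 = -40 + 0 = -40)
j = 29 (j = 32 + (3 - 12)/(6 - 3) = 32 - 9/3 = 32 + (⅓)*(-9) = 32 - 3 = 29)
E - j = -40 - 1*29 = -40 - 29 = -69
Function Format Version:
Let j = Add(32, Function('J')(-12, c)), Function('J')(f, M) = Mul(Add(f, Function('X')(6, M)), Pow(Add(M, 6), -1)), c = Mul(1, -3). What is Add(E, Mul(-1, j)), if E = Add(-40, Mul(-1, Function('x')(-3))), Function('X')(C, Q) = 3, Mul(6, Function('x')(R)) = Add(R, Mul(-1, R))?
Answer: -69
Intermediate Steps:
Function('x')(R) = 0 (Function('x')(R) = Mul(Rational(1, 6), Add(R, Mul(-1, R))) = Mul(Rational(1, 6), 0) = 0)
c = -3
Function('J')(f, M) = Mul(Pow(Add(6, M), -1), Add(3, f)) (Function('J')(f, M) = Mul(Add(f, 3), Pow(Add(M, 6), -1)) = Mul(Add(3, f), Pow(Add(6, M), -1)) = Mul(Pow(Add(6, M), -1), Add(3, f)))
E = -40 (E = Add(-40, Mul(-1, 0)) = Add(-40, 0) = -40)
j = 29 (j = Add(32, Mul(Pow(Add(6, -3), -1), Add(3, -12))) = Add(32, Mul(Pow(3, -1), -9)) = Add(32, Mul(Rational(1, 3), -9)) = Add(32, -3) = 29)
Add(E, Mul(-1, j)) = Add(-40, Mul(-1, 29)) = Add(-40, -29) = -69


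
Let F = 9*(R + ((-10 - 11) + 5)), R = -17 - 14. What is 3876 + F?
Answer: 3453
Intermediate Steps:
R = -31
F = -423 (F = 9*(-31 + ((-10 - 11) + 5)) = 9*(-31 + (-21 + 5)) = 9*(-31 - 16) = 9*(-47) = -423)
3876 + F = 3876 - 423 = 3453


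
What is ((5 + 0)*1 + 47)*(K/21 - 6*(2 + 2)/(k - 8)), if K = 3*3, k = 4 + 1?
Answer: 3068/7 ≈ 438.29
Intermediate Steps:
k = 5
K = 9
((5 + 0)*1 + 47)*(K/21 - 6*(2 + 2)/(k - 8)) = ((5 + 0)*1 + 47)*(9/21 - 6*(2 + 2)/(5 - 8)) = (5*1 + 47)*(9*(1/21) - 6/((-3/4))) = (5 + 47)*(3/7 - 6/((-3*1/4))) = 52*(3/7 - 6/(-3/4)) = 52*(3/7 - 6*(-4/3)) = 52*(3/7 + 8) = 52*(59/7) = 3068/7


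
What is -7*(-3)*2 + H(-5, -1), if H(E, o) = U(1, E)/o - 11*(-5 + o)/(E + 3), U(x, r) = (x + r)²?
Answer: -7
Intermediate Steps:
U(x, r) = (r + x)²
H(E, o) = (1 + E)²/o - 11*(-5 + o)/(3 + E) (H(E, o) = (E + 1)²/o - 11*(-5 + o)/(E + 3) = (1 + E)²/o - 11*(-5 + o)/(3 + E))
-7*(-3)*2 + H(-5, -1) = -7*(-3)*2 + (-11*(-1)² + 3*(1 - 5)² + 55*(-1) - 5*(1 - 5)²)/((-1)*(3 - 5)) = 21*2 - 1*(-11*1 + 3*(-4)² - 55 - 5*(-4)²)/(-2) = 42 - 1*(-½)*(-11 + 3*16 - 55 - 5*16) = 42 - 1*(-½)*(-11 + 48 - 55 - 80) = 42 - 1*(-½)*(-98) = 42 - 49 = -7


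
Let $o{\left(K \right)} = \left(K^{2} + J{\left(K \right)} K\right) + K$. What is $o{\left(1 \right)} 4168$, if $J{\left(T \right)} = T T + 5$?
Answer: $33344$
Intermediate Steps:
$J{\left(T \right)} = 5 + T^{2}$ ($J{\left(T \right)} = T^{2} + 5 = 5 + T^{2}$)
$o{\left(K \right)} = K + K^{2} + K \left(5 + K^{2}\right)$ ($o{\left(K \right)} = \left(K^{2} + \left(5 + K^{2}\right) K\right) + K = \left(K^{2} + K \left(5 + K^{2}\right)\right) + K = K + K^{2} + K \left(5 + K^{2}\right)$)
$o{\left(1 \right)} 4168 = 1 \left(6 + 1 + 1^{2}\right) 4168 = 1 \left(6 + 1 + 1\right) 4168 = 1 \cdot 8 \cdot 4168 = 8 \cdot 4168 = 33344$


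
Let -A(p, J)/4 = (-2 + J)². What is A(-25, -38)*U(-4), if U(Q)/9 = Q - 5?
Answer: 518400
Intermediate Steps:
U(Q) = -45 + 9*Q (U(Q) = 9*(Q - 5) = 9*(-5 + Q) = -45 + 9*Q)
A(p, J) = -4*(-2 + J)²
A(-25, -38)*U(-4) = (-4*(-2 - 38)²)*(-45 + 9*(-4)) = (-4*(-40)²)*(-45 - 36) = -4*1600*(-81) = -6400*(-81) = 518400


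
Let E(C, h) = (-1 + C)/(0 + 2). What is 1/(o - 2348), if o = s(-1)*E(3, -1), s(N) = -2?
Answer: -1/2350 ≈ -0.00042553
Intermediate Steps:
E(C, h) = -½ + C/2 (E(C, h) = (-1 + C)/2 = (-1 + C)*(½) = -½ + C/2)
o = -2 (o = -2*(-½ + (½)*3) = -2*(-½ + 3/2) = -2*1 = -2)
1/(o - 2348) = 1/(-2 - 2348) = 1/(-2350) = -1/2350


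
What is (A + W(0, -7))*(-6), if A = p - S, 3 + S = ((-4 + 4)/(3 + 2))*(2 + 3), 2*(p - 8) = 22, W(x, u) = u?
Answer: -90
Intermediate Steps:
p = 19 (p = 8 + (1/2)*22 = 8 + 11 = 19)
S = -3 (S = -3 + ((-4 + 4)/(3 + 2))*(2 + 3) = -3 + (0/5)*5 = -3 + (0*(1/5))*5 = -3 + 0*5 = -3 + 0 = -3)
A = 22 (A = 19 - 1*(-3) = 19 + 3 = 22)
(A + W(0, -7))*(-6) = (22 - 7)*(-6) = 15*(-6) = -90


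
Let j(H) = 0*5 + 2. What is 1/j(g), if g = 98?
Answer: ½ ≈ 0.50000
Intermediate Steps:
j(H) = 2 (j(H) = 0 + 2 = 2)
1/j(g) = 1/2 = ½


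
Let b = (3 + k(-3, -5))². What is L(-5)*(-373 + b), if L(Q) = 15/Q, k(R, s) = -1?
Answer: 1107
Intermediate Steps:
b = 4 (b = (3 - 1)² = 2² = 4)
L(-5)*(-373 + b) = (15/(-5))*(-373 + 4) = (15*(-⅕))*(-369) = -3*(-369) = 1107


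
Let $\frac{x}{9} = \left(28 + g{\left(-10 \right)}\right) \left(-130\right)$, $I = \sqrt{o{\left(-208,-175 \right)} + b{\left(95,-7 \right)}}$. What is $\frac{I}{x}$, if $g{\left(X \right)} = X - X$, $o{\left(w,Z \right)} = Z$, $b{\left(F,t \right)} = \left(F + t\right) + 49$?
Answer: $- \frac{i \sqrt{38}}{32760} \approx - 0.00018817 i$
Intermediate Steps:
$b{\left(F,t \right)} = 49 + F + t$
$I = i \sqrt{38}$ ($I = \sqrt{-175 + \left(49 + 95 - 7\right)} = \sqrt{-175 + 137} = \sqrt{-38} = i \sqrt{38} \approx 6.1644 i$)
$g{\left(X \right)} = 0$
$x = -32760$ ($x = 9 \left(28 + 0\right) \left(-130\right) = 9 \cdot 28 \left(-130\right) = 9 \left(-3640\right) = -32760$)
$\frac{I}{x} = \frac{i \sqrt{38}}{-32760} = i \sqrt{38} \left(- \frac{1}{32760}\right) = - \frac{i \sqrt{38}}{32760}$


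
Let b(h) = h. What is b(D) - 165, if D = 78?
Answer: -87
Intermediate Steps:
b(D) - 165 = 78 - 165 = -87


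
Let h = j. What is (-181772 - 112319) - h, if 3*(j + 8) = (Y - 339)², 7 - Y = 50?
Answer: -1028173/3 ≈ -3.4272e+5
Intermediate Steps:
Y = -43 (Y = 7 - 1*50 = 7 - 50 = -43)
j = 145900/3 (j = -8 + (-43 - 339)²/3 = -8 + (⅓)*(-382)² = -8 + (⅓)*145924 = -8 + 145924/3 = 145900/3 ≈ 48633.)
h = 145900/3 ≈ 48633.
(-181772 - 112319) - h = (-181772 - 112319) - 1*145900/3 = -294091 - 145900/3 = -1028173/3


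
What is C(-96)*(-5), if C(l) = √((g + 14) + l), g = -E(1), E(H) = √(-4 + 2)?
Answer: -5*√(-82 - I*√2) ≈ -0.39042 + 45.279*I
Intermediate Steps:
E(H) = I*√2 (E(H) = √(-2) = I*√2)
g = -I*√2 ≈ -1.4142*I
C(l) = √(14 + l - I*√2) (C(l) = √((-I*√2 + 14) + l) = √((14 - I*√2) + l) = √(14 + l - I*√2))
C(-96)*(-5) = √(14 - 96 - I*√2)*(-5) = √(-82 - I*√2)*(-5) = -5*√(-82 - I*√2)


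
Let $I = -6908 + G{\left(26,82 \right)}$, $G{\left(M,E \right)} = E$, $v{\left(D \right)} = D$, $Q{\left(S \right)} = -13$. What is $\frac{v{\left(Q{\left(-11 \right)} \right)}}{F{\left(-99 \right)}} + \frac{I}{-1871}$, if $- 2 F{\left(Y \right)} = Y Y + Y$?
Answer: $\frac{33137249}{9076221} \approx 3.651$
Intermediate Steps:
$F{\left(Y \right)} = - \frac{Y}{2} - \frac{Y^{2}}{2}$ ($F{\left(Y \right)} = - \frac{Y Y + Y}{2} = - \frac{Y^{2} + Y}{2} = - \frac{Y + Y^{2}}{2} = - \frac{Y}{2} - \frac{Y^{2}}{2}$)
$I = -6826$ ($I = -6908 + 82 = -6826$)
$\frac{v{\left(Q{\left(-11 \right)} \right)}}{F{\left(-99 \right)}} + \frac{I}{-1871} = - \frac{13}{\left(- \frac{1}{2}\right) \left(-99\right) \left(1 - 99\right)} - \frac{6826}{-1871} = - \frac{13}{\left(- \frac{1}{2}\right) \left(-99\right) \left(-98\right)} - - \frac{6826}{1871} = - \frac{13}{-4851} + \frac{6826}{1871} = \left(-13\right) \left(- \frac{1}{4851}\right) + \frac{6826}{1871} = \frac{13}{4851} + \frac{6826}{1871} = \frac{33137249}{9076221}$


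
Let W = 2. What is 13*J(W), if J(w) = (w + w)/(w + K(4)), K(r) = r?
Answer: 26/3 ≈ 8.6667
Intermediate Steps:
J(w) = 2*w/(4 + w) (J(w) = (w + w)/(w + 4) = (2*w)/(4 + w) = 2*w/(4 + w))
13*J(W) = 13*(2*2/(4 + 2)) = 13*(2*2/6) = 13*(2*2*(⅙)) = 13*(⅔) = 26/3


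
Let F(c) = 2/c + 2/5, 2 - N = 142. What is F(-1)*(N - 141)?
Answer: 2248/5 ≈ 449.60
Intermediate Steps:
N = -140 (N = 2 - 1*142 = 2 - 142 = -140)
F(c) = 2/5 + 2/c (F(c) = 2/c + 2*(1/5) = 2/c + 2/5 = 2/5 + 2/c)
F(-1)*(N - 141) = (2/5 + 2/(-1))*(-140 - 141) = (2/5 + 2*(-1))*(-281) = (2/5 - 2)*(-281) = -8/5*(-281) = 2248/5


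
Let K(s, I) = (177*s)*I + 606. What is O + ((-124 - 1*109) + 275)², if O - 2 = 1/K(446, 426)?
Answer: 59390399869/33629898 ≈ 1766.0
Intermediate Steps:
K(s, I) = 606 + 177*I*s (K(s, I) = 177*I*s + 606 = 606 + 177*I*s)
O = 67259797/33629898 (O = 2 + 1/(606 + 177*426*446) = 2 + 1/(606 + 33629292) = 2 + 1/33629898 = 67259797/33629898 ≈ 2.0000)
O + ((-124 - 1*109) + 275)² = 67259797/33629898 + ((-124 - 1*109) + 275)² = 67259797/33629898 + ((-124 - 109) + 275)² = 67259797/33629898 + (-233 + 275)² = 67259797/33629898 + 42² = 67259797/33629898 + 1764 = 59390399869/33629898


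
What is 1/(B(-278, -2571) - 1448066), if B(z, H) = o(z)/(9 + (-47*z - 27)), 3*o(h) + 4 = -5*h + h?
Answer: -9786/14170773599 ≈ -6.9058e-7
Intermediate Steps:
o(h) = -4/3 - 4*h/3 (o(h) = -4/3 + (-5*h + h)/3 = -4/3 + (-4*h)/3 = -4/3 - 4*h/3)
B(z, H) = (-4/3 - 4*z/3)/(-18 - 47*z) (B(z, H) = (-4/3 - 4*z/3)/(9 + (-47*z - 27)) = (-4/3 - 4*z/3)/(9 + (-27 - 47*z)) = (-4/3 - 4*z/3)/(-18 - 47*z))
1/(B(-278, -2571) - 1448066) = 1/(4*(1 - 278)/(3*(18 + 47*(-278))) - 1448066) = 1/((4/3)*(-277)/(18 - 13066) - 1448066) = 1/((4/3)*(-277)/(-13048) - 1448066) = 1/((4/3)*(-1/13048)*(-277) - 1448066) = 1/(277/9786 - 1448066) = 1/(-14170773599/9786) = -9786/14170773599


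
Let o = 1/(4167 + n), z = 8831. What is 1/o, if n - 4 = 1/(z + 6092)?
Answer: 62243834/14923 ≈ 4171.0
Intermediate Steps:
n = 59693/14923 (n = 4 + 1/(8831 + 6092) = 4 + 1/14923 = 59693/14923 ≈ 4.0001)
o = 14923/62243834 (o = 1/(4167 + 59693/14923) = 1/(62243834/14923) = 14923/62243834 ≈ 0.00023975)
1/o = 1/(14923/62243834) = 62243834/14923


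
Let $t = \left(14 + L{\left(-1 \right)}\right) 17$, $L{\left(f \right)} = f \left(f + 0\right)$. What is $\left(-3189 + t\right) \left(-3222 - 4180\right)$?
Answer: $21717468$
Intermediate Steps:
$L{\left(f \right)} = f^{2}$ ($L{\left(f \right)} = f f = f^{2}$)
$t = 255$ ($t = \left(14 + \left(-1\right)^{2}\right) 17 = \left(14 + 1\right) 17 = 15 \cdot 17 = 255$)
$\left(-3189 + t\right) \left(-3222 - 4180\right) = \left(-3189 + 255\right) \left(-3222 - 4180\right) = \left(-2934\right) \left(-7402\right) = 21717468$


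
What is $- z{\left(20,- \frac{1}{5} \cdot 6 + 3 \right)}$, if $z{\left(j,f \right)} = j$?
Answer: $-20$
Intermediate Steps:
$- z{\left(20,- \frac{1}{5} \cdot 6 + 3 \right)} = \left(-1\right) 20 = -20$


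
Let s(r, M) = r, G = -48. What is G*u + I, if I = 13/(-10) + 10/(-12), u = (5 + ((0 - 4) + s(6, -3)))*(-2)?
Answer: 10048/15 ≈ 669.87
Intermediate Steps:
u = -14 (u = (5 + ((0 - 4) + 6))*(-2) = (5 + (-4 + 6))*(-2) = (5 + 2)*(-2) = 7*(-2) = -14)
I = -32/15 (I = 13*(-⅒) + 10*(-1/12) = -13/10 - ⅚ = -32/15 ≈ -2.1333)
G*u + I = -48*(-14) - 32/15 = 672 - 32/15 = 10048/15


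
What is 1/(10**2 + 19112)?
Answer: 1/19212 ≈ 5.2051e-5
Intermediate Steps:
1/(10**2 + 19112) = 1/(100 + 19112) = 1/19212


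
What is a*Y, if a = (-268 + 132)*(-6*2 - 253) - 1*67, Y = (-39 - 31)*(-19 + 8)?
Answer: 27699210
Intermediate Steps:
Y = 770 (Y = -70*(-11) = 770)
a = 35973 (a = -136*(-12 - 253) - 67 = -136*(-265) - 67 = 36040 - 67 = 35973)
a*Y = 35973*770 = 27699210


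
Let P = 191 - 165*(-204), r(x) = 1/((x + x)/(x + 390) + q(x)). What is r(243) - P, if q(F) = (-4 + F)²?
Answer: -407995710532/12052693 ≈ -33851.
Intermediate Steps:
r(x) = 1/((-4 + x)² + 2*x/(390 + x)) (r(x) = 1/((x + x)/(x + 390) + (-4 + x)²) = 1/((2*x)/(390 + x) + (-4 + x)²) = 1/(2*x/(390 + x) + (-4 + x)²) = 1/((-4 + x)² + 2*x/(390 + x)))
P = 33851 (P = 191 + 33660 = 33851)
r(243) - P = (390 + 243)/(6240 + 243³ - 3102*243 + 382*243²) - 1*33851 = 633/(6240 + 14348907 - 753786 + 382*59049) - 33851 = 633/(6240 + 14348907 - 753786 + 22556718) - 33851 = 633/36158079 - 33851 = (1/36158079)*633 - 33851 = 211/12052693 - 33851 = -407995710532/12052693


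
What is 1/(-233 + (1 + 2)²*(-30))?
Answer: -1/503 ≈ -0.0019881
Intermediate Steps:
1/(-233 + (1 + 2)²*(-30)) = 1/(-233 + 3²*(-30)) = 1/(-233 + 9*(-30)) = 1/(-233 - 270) = 1/(-503) = -1/503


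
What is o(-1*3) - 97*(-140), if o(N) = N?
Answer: 13577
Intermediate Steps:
o(-1*3) - 97*(-140) = -1*3 - 97*(-140) = -3 + 13580 = 13577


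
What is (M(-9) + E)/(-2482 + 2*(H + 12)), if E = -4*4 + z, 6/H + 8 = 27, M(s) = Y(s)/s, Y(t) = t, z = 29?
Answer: -19/3335 ≈ -0.0056972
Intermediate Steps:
M(s) = 1 (M(s) = s/s = 1)
H = 6/19 (H = 6/(-8 + 27) = 6/19 ≈ 0.31579)
E = 13 (E = -4*4 + 29 = -16 + 29 = 13)
(M(-9) + E)/(-2482 + 2*(H + 12)) = (1 + 13)/(-2482 + 2*(6/19 + 12)) = 14/(-2482 + 2*(234/19)) = 14/(-2482 + 468/19) = 14/(-46690/19) = 14*(-19/46690) = -19/3335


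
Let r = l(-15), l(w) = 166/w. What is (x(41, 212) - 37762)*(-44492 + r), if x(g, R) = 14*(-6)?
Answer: 25263945916/15 ≈ 1.6843e+9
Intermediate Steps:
x(g, R) = -84
r = -166/15 (r = 166/(-15) = 166*(-1/15) = -166/15 ≈ -11.067)
(x(41, 212) - 37762)*(-44492 + r) = (-84 - 37762)*(-44492 - 166/15) = -37846*(-667546/15) = 25263945916/15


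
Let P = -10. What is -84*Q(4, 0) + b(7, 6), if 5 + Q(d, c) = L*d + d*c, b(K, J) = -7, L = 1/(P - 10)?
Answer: 2149/5 ≈ 429.80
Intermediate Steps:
L = -1/20 (L = 1/(-10 - 10) = 1/(-20) = -1/20 ≈ -0.050000)
Q(d, c) = -5 - d/20 + c*d (Q(d, c) = -5 + (-d/20 + d*c) = -5 + (-d/20 + c*d) = -5 - d/20 + c*d)
-84*Q(4, 0) + b(7, 6) = -84*(-5 - 1/20*4 + 0*4) - 7 = -84*(-5 - ⅕ + 0) - 7 = -84*(-26/5) - 7 = 2184/5 - 7 = 2149/5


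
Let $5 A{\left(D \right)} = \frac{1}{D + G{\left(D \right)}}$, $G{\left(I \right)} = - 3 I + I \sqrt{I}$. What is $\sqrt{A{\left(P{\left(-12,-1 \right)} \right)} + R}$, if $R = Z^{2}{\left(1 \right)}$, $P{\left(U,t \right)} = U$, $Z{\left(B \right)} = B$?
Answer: $\sqrt{1 + \frac{1}{5 \left(24 - 24 i \sqrt{3}\right)}} \approx 1.001 + 0.0018 i$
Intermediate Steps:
$G{\left(I \right)} = I^{\frac{3}{2}} - 3 I$ ($G{\left(I \right)} = - 3 I + I^{\frac{3}{2}} = I^{\frac{3}{2}} - 3 I$)
$A{\left(D \right)} = \frac{1}{5 \left(D^{\frac{3}{2}} - 2 D\right)}$ ($A{\left(D \right)} = \frac{1}{5 \left(D + \left(D^{\frac{3}{2}} - 3 D\right)\right)} = \frac{1}{5 \left(D^{\frac{3}{2}} - 2 D\right)}$)
$R = 1$ ($R = 1^{2} = 1$)
$\sqrt{A{\left(P{\left(-12,-1 \right)} \right)} + R} = \sqrt{\frac{1}{5 \left(\left(-12\right)^{\frac{3}{2}} - -24\right)} + 1} = \sqrt{\frac{1}{5 \left(- 24 i \sqrt{3} + 24\right)} + 1} = \sqrt{\frac{1}{5 \left(24 - 24 i \sqrt{3}\right)} + 1} = \sqrt{1 + \frac{1}{5 \left(24 - 24 i \sqrt{3}\right)}}$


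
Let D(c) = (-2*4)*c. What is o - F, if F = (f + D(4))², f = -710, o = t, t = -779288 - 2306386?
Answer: -3636238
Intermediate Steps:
D(c) = -8*c
t = -3085674
o = -3085674
F = 550564 (F = (-710 - 8*4)² = (-710 - 32)² = (-742)² = 550564)
o - F = -3085674 - 1*550564 = -3085674 - 550564 = -3636238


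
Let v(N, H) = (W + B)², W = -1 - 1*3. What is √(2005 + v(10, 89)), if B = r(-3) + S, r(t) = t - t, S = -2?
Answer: √2041 ≈ 45.177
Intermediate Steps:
r(t) = 0
W = -4 (W = -1 - 3 = -4)
B = -2 (B = 0 - 2 = -2)
v(N, H) = 36 (v(N, H) = (-4 - 2)² = (-6)² = 36)
√(2005 + v(10, 89)) = √(2005 + 36) = √2041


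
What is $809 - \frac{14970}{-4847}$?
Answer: $\frac{3936193}{4847} \approx 812.09$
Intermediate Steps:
$809 - \frac{14970}{-4847} = 809 - 14970 \left(- \frac{1}{4847}\right) = 809 - - \frac{14970}{4847} = 809 + \frac{14970}{4847} = \frac{3936193}{4847}$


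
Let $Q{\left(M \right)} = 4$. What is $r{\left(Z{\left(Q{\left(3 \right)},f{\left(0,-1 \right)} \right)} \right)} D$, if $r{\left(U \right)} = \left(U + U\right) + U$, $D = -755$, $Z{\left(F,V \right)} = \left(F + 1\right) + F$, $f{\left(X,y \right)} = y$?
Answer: $-20385$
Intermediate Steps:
$Z{\left(F,V \right)} = 1 + 2 F$ ($Z{\left(F,V \right)} = \left(1 + F\right) + F = 1 + 2 F$)
$r{\left(U \right)} = 3 U$ ($r{\left(U \right)} = 2 U + U = 3 U$)
$r{\left(Z{\left(Q{\left(3 \right)},f{\left(0,-1 \right)} \right)} \right)} D = 3 \left(1 + 2 \cdot 4\right) \left(-755\right) = 3 \left(1 + 8\right) \left(-755\right) = 3 \cdot 9 \left(-755\right) = 27 \left(-755\right) = -20385$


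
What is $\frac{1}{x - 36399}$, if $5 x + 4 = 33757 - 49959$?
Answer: $- \frac{5}{198201} \approx -2.5227 \cdot 10^{-5}$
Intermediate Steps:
$x = - \frac{16206}{5}$ ($x = - \frac{4}{5} + \frac{33757 - 49959}{5} = - \frac{4}{5} + \frac{1}{5} \left(-16202\right) = - \frac{4}{5} - \frac{16202}{5} = - \frac{16206}{5} \approx -3241.2$)
$\frac{1}{x - 36399} = \frac{1}{- \frac{16206}{5} - 36399} = \frac{1}{- \frac{198201}{5}} = - \frac{5}{198201}$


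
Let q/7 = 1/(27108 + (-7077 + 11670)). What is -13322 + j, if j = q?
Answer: -422320715/31701 ≈ -13322.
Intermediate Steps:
q = 7/31701 (q = 7/(27108 + (-7077 + 11670)) = 7/(27108 + 4593) = 7/31701 ≈ 0.00022081)
j = 7/31701 ≈ 0.00022081
-13322 + j = -13322 + 7/31701 = -422320715/31701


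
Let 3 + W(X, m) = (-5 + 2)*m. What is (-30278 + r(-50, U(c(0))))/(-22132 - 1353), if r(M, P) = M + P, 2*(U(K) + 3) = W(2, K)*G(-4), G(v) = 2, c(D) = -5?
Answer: 30319/23485 ≈ 1.2910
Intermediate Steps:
W(X, m) = -3 - 3*m (W(X, m) = -3 + (-5 + 2)*m = -3 - 3*m)
U(K) = -6 - 3*K (U(K) = -3 + ((-3 - 3*K)*2)/2 = -3 + (-6 - 6*K)/2 = -3 + (-3 - 3*K) = -6 - 3*K)
(-30278 + r(-50, U(c(0))))/(-22132 - 1353) = (-30278 + (-50 + (-6 - 3*(-5))))/(-22132 - 1353) = (-30278 + (-50 + (-6 + 15)))/(-23485) = (-30278 + (-50 + 9))*(-1/23485) = (-30278 - 41)*(-1/23485) = -30319*(-1/23485) = 30319/23485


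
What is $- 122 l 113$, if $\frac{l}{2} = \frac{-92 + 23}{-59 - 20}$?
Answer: $- \frac{1902468}{79} \approx -24082.0$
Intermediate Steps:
$l = \frac{138}{79}$ ($l = 2 \frac{-92 + 23}{-59 - 20} = 2 \left(- \frac{69}{-79}\right) = 2 \left(\left(-69\right) \left(- \frac{1}{79}\right)\right) = 2 \cdot \frac{69}{79} = \frac{138}{79} \approx 1.7468$)
$- 122 l 113 = \left(-122\right) \frac{138}{79} \cdot 113 = \left(- \frac{16836}{79}\right) 113 = - \frac{1902468}{79}$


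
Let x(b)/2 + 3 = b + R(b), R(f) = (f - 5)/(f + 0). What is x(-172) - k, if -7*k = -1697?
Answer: -355403/602 ≈ -590.37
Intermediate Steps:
R(f) = (-5 + f)/f
k = 1697/7 (k = -⅐*(-1697) = 1697/7 ≈ 242.43)
x(b) = -6 + 2*b + 2*(-5 + b)/b (x(b) = -6 + 2*(b + (-5 + b)/b) = -6 + (2*b + 2*(-5 + b)/b) = -6 + 2*b + 2*(-5 + b)/b)
x(-172) - k = (-4 - 10/(-172) + 2*(-172)) - 1*1697/7 = (-4 - 10*(-1/172) - 344) - 1697/7 = (-4 + 5/86 - 344) - 1697/7 = -29923/86 - 1697/7 = -355403/602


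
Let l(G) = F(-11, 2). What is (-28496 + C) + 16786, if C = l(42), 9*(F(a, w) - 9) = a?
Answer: -105320/9 ≈ -11702.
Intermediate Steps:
F(a, w) = 9 + a/9
l(G) = 70/9 (l(G) = 9 + (1/9)*(-11) = 9 - 11/9 = 70/9)
C = 70/9 ≈ 7.7778
(-28496 + C) + 16786 = (-28496 + 70/9) + 16786 = -256394/9 + 16786 = -105320/9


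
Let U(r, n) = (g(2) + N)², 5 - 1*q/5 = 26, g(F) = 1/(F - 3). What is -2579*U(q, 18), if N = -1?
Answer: -10316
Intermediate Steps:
g(F) = 1/(-3 + F)
q = -105 (q = 25 - 5*26 = 25 - 130 = -105)
U(r, n) = 4 (U(r, n) = (1/(-3 + 2) - 1)² = (1/(-1) - 1)² = (-1 - 1)² = (-2)² = 4)
-2579*U(q, 18) = -2579*4 = -10316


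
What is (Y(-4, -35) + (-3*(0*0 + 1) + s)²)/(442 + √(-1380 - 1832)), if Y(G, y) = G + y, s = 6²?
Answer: 5525/2364 - 25*I*√803/2364 ≈ 2.3371 - 0.29967*I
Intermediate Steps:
s = 36
(Y(-4, -35) + (-3*(0*0 + 1) + s)²)/(442 + √(-1380 - 1832)) = ((-4 - 35) + (-3*(0*0 + 1) + 36)²)/(442 + √(-1380 - 1832)) = (-39 + (-3*(0 + 1) + 36)²)/(442 + √(-3212)) = (-39 + (-3*1 + 36)²)/(442 + 2*I*√803) = (-39 + (-3 + 36)²)/(442 + 2*I*√803) = (-39 + 33²)/(442 + 2*I*√803) = (-39 + 1089)/(442 + 2*I*√803) = 1050/(442 + 2*I*√803)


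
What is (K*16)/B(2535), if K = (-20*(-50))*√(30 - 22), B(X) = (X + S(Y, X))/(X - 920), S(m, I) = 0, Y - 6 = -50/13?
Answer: 10336000*√2/507 ≈ 28831.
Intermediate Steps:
Y = 28/13 (Y = 6 - 50/13 = 28/13 ≈ 2.1538)
B(X) = X/(-920 + X) (B(X) = (X + 0)/(X - 920) = X/(-920 + X))
K = 2000*√2 (K = 1000*√8 = 1000*(2*√2) = 2000*√2 ≈ 2828.4)
(K*16)/B(2535) = ((2000*√2)*16)/((2535/(-920 + 2535))) = (32000*√2)/((2535/1615)) = (32000*√2)/((2535*(1/1615))) = (32000*√2)/(507/323) = (32000*√2)*(323/507) = 10336000*√2/507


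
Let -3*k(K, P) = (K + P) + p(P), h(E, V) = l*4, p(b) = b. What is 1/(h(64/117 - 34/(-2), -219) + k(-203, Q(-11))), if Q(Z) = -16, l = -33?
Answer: -3/161 ≈ -0.018634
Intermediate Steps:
h(E, V) = -132 (h(E, V) = -33*4 = -132)
k(K, P) = -2*P/3 - K/3 (k(K, P) = -((K + P) + P)/3 = -(K + 2*P)/3 = -2*P/3 - K/3)
1/(h(64/117 - 34/(-2), -219) + k(-203, Q(-11))) = 1/(-132 + (-⅔*(-16) - ⅓*(-203))) = 1/(-132 + (32/3 + 203/3)) = 1/(-132 + 235/3) = 1/(-161/3) = -3/161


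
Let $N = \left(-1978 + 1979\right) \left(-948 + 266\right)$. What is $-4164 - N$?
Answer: $-3482$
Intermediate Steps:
$N = -682$ ($N = 1 \left(-682\right) = -682$)
$-4164 - N = -4164 - -682 = -4164 + 682 = -3482$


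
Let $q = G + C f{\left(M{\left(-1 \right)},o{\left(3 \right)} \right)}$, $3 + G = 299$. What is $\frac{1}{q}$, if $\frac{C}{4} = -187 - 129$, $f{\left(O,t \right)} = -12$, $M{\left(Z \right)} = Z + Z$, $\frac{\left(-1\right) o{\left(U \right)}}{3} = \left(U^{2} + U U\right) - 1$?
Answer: $\frac{1}{15464} \approx 6.4666 \cdot 10^{-5}$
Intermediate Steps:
$o{\left(U \right)} = 3 - 6 U^{2}$ ($o{\left(U \right)} = - 3 \left(\left(U^{2} + U U\right) - 1\right) = - 3 \left(\left(U^{2} + U^{2}\right) - 1\right) = - 3 \left(2 U^{2} - 1\right) = - 3 \left(-1 + 2 U^{2}\right) = 3 - 6 U^{2}$)
$M{\left(Z \right)} = 2 Z$
$G = 296$ ($G = -3 + 299 = 296$)
$C = -1264$ ($C = 4 \left(-187 - 129\right) = 4 \left(-316\right) = -1264$)
$q = 15464$ ($q = 296 - -15168 = 296 + 15168 = 15464$)
$\frac{1}{q} = \frac{1}{15464}$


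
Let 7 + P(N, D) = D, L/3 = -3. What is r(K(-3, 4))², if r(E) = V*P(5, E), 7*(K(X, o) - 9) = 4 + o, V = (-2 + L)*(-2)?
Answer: 234256/49 ≈ 4780.7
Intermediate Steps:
L = -9 (L = 3*(-3) = -9)
P(N, D) = -7 + D
V = 22 (V = (-2 - 9)*(-2) = -11*(-2) = 22)
K(X, o) = 67/7 + o/7 (K(X, o) = 9 + (4 + o)/7 = 9 + (4/7 + o/7) = 67/7 + o/7)
r(E) = -154 + 22*E (r(E) = 22*(-7 + E) = -154 + 22*E)
r(K(-3, 4))² = (-154 + 22*(67/7 + (⅐)*4))² = (-154 + 22*(67/7 + 4/7))² = (-154 + 22*(71/7))² = (-154 + 1562/7)² = (484/7)² = 234256/49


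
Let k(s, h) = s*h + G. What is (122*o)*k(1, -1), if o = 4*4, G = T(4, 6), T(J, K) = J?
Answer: 5856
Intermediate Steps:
G = 4
k(s, h) = 4 + h*s (k(s, h) = s*h + 4 = h*s + 4 = 4 + h*s)
o = 16
(122*o)*k(1, -1) = (122*16)*(4 - 1*1) = 1952*(4 - 1) = 1952*3 = 5856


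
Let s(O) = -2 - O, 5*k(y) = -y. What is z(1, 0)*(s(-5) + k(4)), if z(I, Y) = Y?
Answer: 0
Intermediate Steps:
k(y) = -y/5 (k(y) = (-y)/5 = -y/5)
z(1, 0)*(s(-5) + k(4)) = 0*((-2 - 1*(-5)) - 1/5*4) = 0*((-2 + 5) - 4/5) = 0*(3 - 4/5) = 0*(11/5) = 0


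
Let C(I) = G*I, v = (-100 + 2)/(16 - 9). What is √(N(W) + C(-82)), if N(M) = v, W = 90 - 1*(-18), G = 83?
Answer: 2*I*√1705 ≈ 82.583*I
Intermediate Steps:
v = -14 (v = -98/7 = -98*⅐ = -14)
C(I) = 83*I
W = 108 (W = 90 + 18 = 108)
N(M) = -14
√(N(W) + C(-82)) = √(-14 + 83*(-82)) = √(-14 - 6806) = √(-6820) = 2*I*√1705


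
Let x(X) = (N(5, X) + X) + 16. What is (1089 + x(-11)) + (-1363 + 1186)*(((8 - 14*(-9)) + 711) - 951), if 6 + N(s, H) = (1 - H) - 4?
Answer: 19858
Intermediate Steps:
N(s, H) = -9 - H (N(s, H) = -6 + ((1 - H) - 4) = -6 + (-3 - H) = -9 - H)
x(X) = 7 (x(X) = ((-9 - X) + X) + 16 = -9 + 16 = 7)
(1089 + x(-11)) + (-1363 + 1186)*(((8 - 14*(-9)) + 711) - 951) = (1089 + 7) + (-1363 + 1186)*(((8 - 14*(-9)) + 711) - 951) = 1096 - 177*(((8 + 126) + 711) - 951) = 1096 - 177*((134 + 711) - 951) = 1096 - 177*(845 - 951) = 1096 - 177*(-106) = 1096 + 18762 = 19858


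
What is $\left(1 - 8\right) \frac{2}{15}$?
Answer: $- \frac{14}{15} \approx -0.93333$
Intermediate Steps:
$\left(1 - 8\right) \frac{2}{15} = - 7 \cdot 2 \cdot \frac{1}{15} = \left(-7\right) \frac{2}{15} = - \frac{14}{15}$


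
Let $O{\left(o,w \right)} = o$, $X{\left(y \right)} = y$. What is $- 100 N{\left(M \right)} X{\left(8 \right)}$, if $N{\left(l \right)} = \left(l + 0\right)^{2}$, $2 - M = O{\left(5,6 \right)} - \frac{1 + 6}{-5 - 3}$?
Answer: $- \frac{24025}{2} \approx -12013.0$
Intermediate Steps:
$M = - \frac{31}{8}$ ($M = 2 - \left(5 - \frac{1 + 6}{-5 - 3}\right) = 2 - \left(5 - \frac{7}{-8}\right) = 2 - \left(5 - 7 \left(- \frac{1}{8}\right)\right) = 2 - \left(5 - - \frac{7}{8}\right) = 2 - \left(5 + \frac{7}{8}\right) = 2 - \frac{47}{8} = - \frac{31}{8} \approx -3.875$)
$N{\left(l \right)} = l^{2}$
$- 100 N{\left(M \right)} X{\left(8 \right)} = - 100 \left(- \frac{31}{8}\right)^{2} \cdot 8 = \left(-100\right) \frac{961}{64} \cdot 8 = \left(- \frac{24025}{16}\right) 8 = - \frac{24025}{2}$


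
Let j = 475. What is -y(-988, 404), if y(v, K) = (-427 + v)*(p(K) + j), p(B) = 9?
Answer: 684860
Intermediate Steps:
y(v, K) = -206668 + 484*v (y(v, K) = (-427 + v)*(9 + 475) = (-427 + v)*484 = -206668 + 484*v)
-y(-988, 404) = -(-206668 + 484*(-988)) = -(-206668 - 478192) = -1*(-684860) = 684860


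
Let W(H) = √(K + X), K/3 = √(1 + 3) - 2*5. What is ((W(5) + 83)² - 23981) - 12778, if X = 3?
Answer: -29891 + 166*I*√21 ≈ -29891.0 + 760.71*I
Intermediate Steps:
K = -24 (K = 3*(√(1 + 3) - 2*5) = 3*(√4 - 10) = 3*(2 - 10) = 3*(-8) = -24)
W(H) = I*√21 (W(H) = √(-24 + 3) = √(-21) = I*√21)
((W(5) + 83)² - 23981) - 12778 = ((I*√21 + 83)² - 23981) - 12778 = ((83 + I*√21)² - 23981) - 12778 = (-23981 + (83 + I*√21)²) - 12778 = -36759 + (83 + I*√21)²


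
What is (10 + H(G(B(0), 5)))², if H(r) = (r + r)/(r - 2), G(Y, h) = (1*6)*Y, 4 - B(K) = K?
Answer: 17956/121 ≈ 148.40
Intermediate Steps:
B(K) = 4 - K
G(Y, h) = 6*Y
H(r) = 2*r/(-2 + r) (H(r) = (2*r)/(-2 + r) = 2*r/(-2 + r))
(10 + H(G(B(0), 5)))² = (10 + 2*(6*(4 - 1*0))/(-2 + 6*(4 - 1*0)))² = (10 + 2*(6*(4 + 0))/(-2 + 6*(4 + 0)))² = (10 + 2*(6*4)/(-2 + 6*4))² = (10 + 2*24/(-2 + 24))² = (10 + 2*24/22)² = (10 + 2*24*(1/22))² = (10 + 24/11)² = (134/11)² = 17956/121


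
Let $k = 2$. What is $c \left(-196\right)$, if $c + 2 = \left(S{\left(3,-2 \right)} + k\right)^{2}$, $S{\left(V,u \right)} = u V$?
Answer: $-2744$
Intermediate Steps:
$S{\left(V,u \right)} = V u$
$c = 14$ ($c = -2 + \left(3 \left(-2\right) + 2\right)^{2} = -2 + \left(-6 + 2\right)^{2} = -2 + \left(-4\right)^{2} = -2 + 16 = 14$)
$c \left(-196\right) = 14 \left(-196\right) = -2744$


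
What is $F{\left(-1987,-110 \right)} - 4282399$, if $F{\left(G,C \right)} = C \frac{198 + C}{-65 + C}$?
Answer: $- \frac{149882029}{35} \approx -4.2823 \cdot 10^{6}$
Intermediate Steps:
$F{\left(G,C \right)} = \frac{C \left(198 + C\right)}{-65 + C}$ ($F{\left(G,C \right)} = C \frac{198 + C}{-65 + C} = \frac{C \left(198 + C\right)}{-65 + C}$)
$F{\left(-1987,-110 \right)} - 4282399 = - \frac{110 \left(198 - 110\right)}{-65 - 110} - 4282399 = \left(-110\right) \frac{1}{-175} \cdot 88 - 4282399 = \left(-110\right) \left(- \frac{1}{175}\right) 88 - 4282399 = \frac{1936}{35} - 4282399 = - \frac{149882029}{35}$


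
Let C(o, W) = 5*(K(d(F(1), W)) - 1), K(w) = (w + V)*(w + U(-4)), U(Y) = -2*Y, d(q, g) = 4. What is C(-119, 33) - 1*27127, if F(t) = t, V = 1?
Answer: -26832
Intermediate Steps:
K(w) = (1 + w)*(8 + w) (K(w) = (w + 1)*(w - 2*(-4)) = (1 + w)*(w + 8) = (1 + w)*(8 + w))
C(o, W) = 295 (C(o, W) = 5*((8 + 4² + 9*4) - 1) = 5*((8 + 16 + 36) - 1) = 5*(60 - 1) = 5*59 = 295)
C(-119, 33) - 1*27127 = 295 - 1*27127 = 295 - 27127 = -26832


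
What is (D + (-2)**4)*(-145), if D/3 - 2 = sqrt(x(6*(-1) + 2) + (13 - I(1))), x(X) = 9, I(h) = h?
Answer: -3190 - 435*sqrt(21) ≈ -5183.4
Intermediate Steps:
D = 6 + 3*sqrt(21) (D = 6 + 3*sqrt(9 + (13 - 1*1)) = 6 + 3*sqrt(9 + (13 - 1)) = 6 + 3*sqrt(9 + 12) = 6 + 3*sqrt(21) ≈ 19.748)
(D + (-2)**4)*(-145) = ((6 + 3*sqrt(21)) + (-2)**4)*(-145) = ((6 + 3*sqrt(21)) + 16)*(-145) = (22 + 3*sqrt(21))*(-145) = -3190 - 435*sqrt(21)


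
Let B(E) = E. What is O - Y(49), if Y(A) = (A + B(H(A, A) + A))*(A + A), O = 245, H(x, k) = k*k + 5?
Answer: -245147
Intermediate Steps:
H(x, k) = 5 + k² (H(x, k) = k² + 5 = 5 + k²)
Y(A) = 2*A*(5 + A² + 2*A) (Y(A) = (A + ((5 + A²) + A))*(A + A) = (A + (5 + A + A²))*(2*A) = (5 + A² + 2*A)*(2*A) = 2*A*(5 + A² + 2*A))
O - Y(49) = 245 - 2*49*(5 + 49² + 2*49) = 245 - 2*49*(5 + 2401 + 98) = 245 - 2*49*2504 = 245 - 1*245392 = 245 - 245392 = -245147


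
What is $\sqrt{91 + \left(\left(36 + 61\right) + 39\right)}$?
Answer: $\sqrt{227} \approx 15.067$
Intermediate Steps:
$\sqrt{91 + \left(\left(36 + 61\right) + 39\right)} = \sqrt{91 + \left(97 + 39\right)} = \sqrt{91 + 136} = \sqrt{227}$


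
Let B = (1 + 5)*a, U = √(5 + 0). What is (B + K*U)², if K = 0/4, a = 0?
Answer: 0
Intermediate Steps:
U = √5 ≈ 2.2361
B = 0 (B = (1 + 5)*0 = 6*0 = 0)
K = 0 (K = 0*(¼) = 0)
(B + K*U)² = (0 + 0*√5)² = (0 + 0)² = 0² = 0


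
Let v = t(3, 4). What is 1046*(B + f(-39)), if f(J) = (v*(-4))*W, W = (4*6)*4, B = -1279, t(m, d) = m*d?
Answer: -6157802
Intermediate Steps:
t(m, d) = d*m
v = 12 (v = 4*3 = 12)
W = 96 (W = 24*4 = 96)
f(J) = -4608 (f(J) = (12*(-4))*96 = -48*96 = -4608)
1046*(B + f(-39)) = 1046*(-1279 - 4608) = 1046*(-5887) = -6157802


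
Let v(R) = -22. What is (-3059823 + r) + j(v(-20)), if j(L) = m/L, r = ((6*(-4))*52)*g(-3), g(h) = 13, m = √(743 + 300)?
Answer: -3076047 - √1043/22 ≈ -3.0760e+6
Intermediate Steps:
m = √1043 ≈ 32.296
r = -16224 (r = ((6*(-4))*52)*13 = -24*52*13 = -1248*13 = -16224)
j(L) = √1043/L
(-3059823 + r) + j(v(-20)) = (-3059823 - 16224) + √1043/(-22) = -3076047 + √1043*(-1/22) = -3076047 - √1043/22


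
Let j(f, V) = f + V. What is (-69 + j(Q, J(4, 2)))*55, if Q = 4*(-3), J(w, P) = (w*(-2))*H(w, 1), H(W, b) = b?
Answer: -4895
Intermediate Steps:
J(w, P) = -2*w (J(w, P) = (w*(-2))*1 = -2*w*1 = -2*w)
Q = -12
j(f, V) = V + f
(-69 + j(Q, J(4, 2)))*55 = (-69 + (-2*4 - 12))*55 = (-69 + (-8 - 12))*55 = (-69 - 20)*55 = -89*55 = -4895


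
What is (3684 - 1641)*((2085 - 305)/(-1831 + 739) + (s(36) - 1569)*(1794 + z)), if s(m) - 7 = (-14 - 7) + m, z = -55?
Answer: -500149590774/91 ≈ -5.4962e+9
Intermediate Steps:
s(m) = -14 + m (s(m) = 7 + ((-14 - 7) + m) = 7 + (-21 + m) = -14 + m)
(3684 - 1641)*((2085 - 305)/(-1831 + 739) + (s(36) - 1569)*(1794 + z)) = (3684 - 1641)*((2085 - 305)/(-1831 + 739) + ((-14 + 36) - 1569)*(1794 - 55)) = 2043*(1780/(-1092) + (22 - 1569)*1739) = 2043*(1780*(-1/1092) - 1547*1739) = 2043*(-445/273 - 2690233) = 2043*(-734434054/273) = -500149590774/91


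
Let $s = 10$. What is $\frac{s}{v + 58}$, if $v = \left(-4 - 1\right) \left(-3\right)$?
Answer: $\frac{10}{73} \approx 0.13699$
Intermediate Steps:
$v = 15$ ($v = \left(-5\right) \left(-3\right) = 15$)
$\frac{s}{v + 58} = \frac{10}{15 + 58} = \frac{10}{73}$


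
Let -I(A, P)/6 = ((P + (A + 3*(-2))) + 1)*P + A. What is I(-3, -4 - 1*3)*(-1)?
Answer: 612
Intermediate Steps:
I(A, P) = -6*A - 6*P*(-5 + A + P) (I(A, P) = -6*(((P + (A + 3*(-2))) + 1)*P + A) = -6*(((P + (A - 6)) + 1)*P + A) = -6*(((P + (-6 + A)) + 1)*P + A) = -6*(((-6 + A + P) + 1)*P + A) = -6*((-5 + A + P)*P + A) = -6*(P*(-5 + A + P) + A) = -6*(A + P*(-5 + A + P)) = -6*A - 6*P*(-5 + A + P))
I(-3, -4 - 1*3)*(-1) = (-6*(-3) - 6*(-4 - 1*3)**2 + 30*(-4 - 1*3) - 6*(-3)*(-4 - 1*3))*(-1) = (18 - 6*(-4 - 3)**2 + 30*(-4 - 3) - 6*(-3)*(-4 - 3))*(-1) = (18 - 6*(-7)**2 + 30*(-7) - 6*(-3)*(-7))*(-1) = (18 - 6*49 - 210 - 126)*(-1) = (18 - 294 - 210 - 126)*(-1) = -612*(-1) = 612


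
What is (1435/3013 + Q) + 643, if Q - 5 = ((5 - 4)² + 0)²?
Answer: 1956872/3013 ≈ 649.48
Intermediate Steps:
Q = 6 (Q = 5 + ((5 - 4)² + 0)² = 5 + (1² + 0)² = 5 + (1 + 0)² = 5 + 1² = 5 + 1 = 6)
(1435/3013 + Q) + 643 = (1435/3013 + 6) + 643 = 19513/3013 + 643 = 1956872/3013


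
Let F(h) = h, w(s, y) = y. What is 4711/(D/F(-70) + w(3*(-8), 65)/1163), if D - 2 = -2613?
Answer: 54788930/434449 ≈ 126.11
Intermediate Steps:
D = -2611 (D = 2 - 2613 = -2611)
4711/(D/F(-70) + w(3*(-8), 65)/1163) = 4711/(-2611/(-70) + 65/1163) = 4711/(-2611*(-1/70) + 65*(1/1163)) = 4711/(373/10 + 65/1163) = 4711/(434449/11630) = 4711*(11630/434449) = 54788930/434449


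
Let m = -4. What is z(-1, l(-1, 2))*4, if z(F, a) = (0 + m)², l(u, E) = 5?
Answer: 64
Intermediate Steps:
z(F, a) = 16 (z(F, a) = (0 - 4)² = (-4)² = 16)
z(-1, l(-1, 2))*4 = 16*4 = 64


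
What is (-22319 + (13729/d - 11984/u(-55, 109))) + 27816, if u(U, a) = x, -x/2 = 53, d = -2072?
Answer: 615346339/109816 ≈ 5603.4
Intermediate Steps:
x = -106 (x = -2*53 = -106)
u(U, a) = -106
(-22319 + (13729/d - 11984/u(-55, 109))) + 27816 = (-22319 + (13729/(-2072) - 11984/(-106))) + 27816 = (-22319 + (13729*(-1/2072) - 11984*(-1/106))) + 27816 = (-22319 + (-13729/2072 + 5992/53)) + 27816 = (-22319 + 11687787/109816) + 27816 = -2439295517/109816 + 27816 = 615346339/109816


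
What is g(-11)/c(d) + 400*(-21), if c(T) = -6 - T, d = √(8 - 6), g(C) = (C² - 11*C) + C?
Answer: -143493/17 + 231*√2/34 ≈ -8431.2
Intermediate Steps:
g(C) = C² - 10*C
d = √2 ≈ 1.4142
g(-11)/c(d) + 400*(-21) = (-11*(-10 - 11))/(-6 - √2) + 400*(-21) = (-11*(-21))/(-6 - √2) - 8400 = 231/(-6 - √2) - 8400 = -8400 + 231/(-6 - √2)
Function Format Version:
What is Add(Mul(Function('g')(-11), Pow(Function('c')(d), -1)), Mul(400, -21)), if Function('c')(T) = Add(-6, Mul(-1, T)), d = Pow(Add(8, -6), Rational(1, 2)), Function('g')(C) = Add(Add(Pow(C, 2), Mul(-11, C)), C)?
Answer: Add(Rational(-143493, 17), Mul(Rational(231, 34), Pow(2, Rational(1, 2)))) ≈ -8431.2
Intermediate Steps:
Function('g')(C) = Add(Pow(C, 2), Mul(-10, C))
d = Pow(2, Rational(1, 2)) ≈ 1.4142
Add(Mul(Function('g')(-11), Pow(Function('c')(d), -1)), Mul(400, -21)) = Add(Mul(Mul(-11, Add(-10, -11)), Pow(Add(-6, Mul(-1, Pow(2, Rational(1, 2)))), -1)), Mul(400, -21)) = Add(Mul(Mul(-11, -21), Pow(Add(-6, Mul(-1, Pow(2, Rational(1, 2)))), -1)), -8400) = Add(Mul(231, Pow(Add(-6, Mul(-1, Pow(2, Rational(1, 2)))), -1)), -8400) = Add(-8400, Mul(231, Pow(Add(-6, Mul(-1, Pow(2, Rational(1, 2)))), -1)))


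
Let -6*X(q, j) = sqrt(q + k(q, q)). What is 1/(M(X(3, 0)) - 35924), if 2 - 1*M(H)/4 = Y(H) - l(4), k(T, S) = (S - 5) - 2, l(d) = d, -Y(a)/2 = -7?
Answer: -1/35956 ≈ -2.7812e-5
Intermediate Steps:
Y(a) = 14 (Y(a) = -2*(-7) = 14)
k(T, S) = -7 + S (k(T, S) = (-5 + S) - 2 = -7 + S)
X(q, j) = -sqrt(-7 + 2*q)/6 (X(q, j) = -sqrt(q + (-7 + q))/6 = -sqrt(-7 + 2*q)/6)
M(H) = -32 (M(H) = 8 - 4*(14 - 1*4) = 8 - 4*(14 - 4) = 8 - 4*10 = 8 - 40 = -32)
1/(M(X(3, 0)) - 35924) = 1/(-32 - 35924) = 1/(-35956) = -1/35956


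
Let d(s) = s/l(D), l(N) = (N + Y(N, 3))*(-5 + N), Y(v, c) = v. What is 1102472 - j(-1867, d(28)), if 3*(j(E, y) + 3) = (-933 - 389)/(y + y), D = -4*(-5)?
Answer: 7750375/7 ≈ 1.1072e+6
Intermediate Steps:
D = 20
l(N) = 2*N*(-5 + N) (l(N) = (N + N)*(-5 + N) = (2*N)*(-5 + N) = 2*N*(-5 + N))
d(s) = s/600 (d(s) = s/((2*20*(-5 + 20))) = s/((2*20*15)) = s/600)
j(E, y) = -3 - 661/(3*y) (j(E, y) = -3 + ((-933 - 389)/(y + y))/3 = -3 + (-1322*1/(2*y))/3 = -3 + (-661/y)/3 = -3 - 661/(3*y))
1102472 - j(-1867, d(28)) = 1102472 - (-3 - 661/(3*((1/600)*28))) = 1102472 - (-3 - 661/(3*7/150)) = 1102472 - (-3 - 661/3*150/7) = 1102472 - (-3 - 33050/7) = 1102472 - 1*(-33071/7) = 1102472 + 33071/7 = 7750375/7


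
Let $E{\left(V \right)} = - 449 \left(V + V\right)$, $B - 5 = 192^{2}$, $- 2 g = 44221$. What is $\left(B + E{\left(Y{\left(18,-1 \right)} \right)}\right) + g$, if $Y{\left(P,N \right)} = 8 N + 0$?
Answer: $\frac{43885}{2} \approx 21943.0$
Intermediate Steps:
$Y{\left(P,N \right)} = 8 N$
$g = - \frac{44221}{2}$ ($g = \left(- \frac{1}{2}\right) 44221 = - \frac{44221}{2} \approx -22111.0$)
$B = 36869$ ($B = 5 + 192^{2} = 5 + 36864 = 36869$)
$E{\left(V \right)} = - 898 V$ ($E{\left(V \right)} = - 449 \cdot 2 V = - 898 V$)
$\left(B + E{\left(Y{\left(18,-1 \right)} \right)}\right) + g = \left(36869 - 898 \cdot 8 \left(-1\right)\right) - \frac{44221}{2} = \left(36869 - -7184\right) - \frac{44221}{2} = \left(36869 + 7184\right) - \frac{44221}{2} = 44053 - \frac{44221}{2} = \frac{43885}{2}$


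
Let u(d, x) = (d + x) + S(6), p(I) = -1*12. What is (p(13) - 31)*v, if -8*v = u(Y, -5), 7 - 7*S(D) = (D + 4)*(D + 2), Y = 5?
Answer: -3139/56 ≈ -56.054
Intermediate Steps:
p(I) = -12
S(D) = 1 - (2 + D)*(4 + D)/7 (S(D) = 1 - (D + 4)*(D + 2)/7 = 1 - (4 + D)*(2 + D)/7 = 1 - (2 + D)*(4 + D)/7)
u(d, x) = -73/7 + d + x (u(d, x) = (d + x) + (-⅐ - 6/7*6 - ⅐*6²) = (d + x) + (-⅐ - 36/7 - ⅐*36) = (d + x) + (-⅐ - 36/7 - 36/7) = (d + x) - 73/7 = -73/7 + d + x)
v = 73/56 (v = -(-73/7 + 5 - 5)/8 = -⅛*(-73/7) = 73/56 ≈ 1.3036)
(p(13) - 31)*v = (-12 - 31)*(73/56) = -43*73/56 = -3139/56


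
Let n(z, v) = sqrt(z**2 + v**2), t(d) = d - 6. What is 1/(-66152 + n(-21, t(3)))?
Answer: -33076/2188043327 - 15*sqrt(2)/4376086654 ≈ -1.5122e-5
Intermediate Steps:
t(d) = -6 + d
n(z, v) = sqrt(v**2 + z**2)
1/(-66152 + n(-21, t(3))) = 1/(-66152 + sqrt((-6 + 3)**2 + (-21)**2)) = 1/(-66152 + sqrt((-3)**2 + 441)) = 1/(-66152 + sqrt(9 + 441)) = 1/(-66152 + sqrt(450)) = 1/(-66152 + 15*sqrt(2))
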